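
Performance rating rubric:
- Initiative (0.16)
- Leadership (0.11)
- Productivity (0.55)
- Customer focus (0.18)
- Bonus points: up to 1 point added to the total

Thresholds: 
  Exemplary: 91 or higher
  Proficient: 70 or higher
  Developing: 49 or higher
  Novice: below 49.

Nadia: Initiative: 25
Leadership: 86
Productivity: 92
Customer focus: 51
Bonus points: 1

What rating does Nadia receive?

Proficient

Weighted total:
  Initiative 25 × 0.16 = 4
  Leadership 86 × 0.11 = 9.46
  Productivity 92 × 0.55 = 50.6
  Customer focus 51 × 0.18 = 9.18
Sum = 73.24
Bonus points: 73.24 + 1 = 74.24
74.24 is ≥ 70 and < 91 → Proficient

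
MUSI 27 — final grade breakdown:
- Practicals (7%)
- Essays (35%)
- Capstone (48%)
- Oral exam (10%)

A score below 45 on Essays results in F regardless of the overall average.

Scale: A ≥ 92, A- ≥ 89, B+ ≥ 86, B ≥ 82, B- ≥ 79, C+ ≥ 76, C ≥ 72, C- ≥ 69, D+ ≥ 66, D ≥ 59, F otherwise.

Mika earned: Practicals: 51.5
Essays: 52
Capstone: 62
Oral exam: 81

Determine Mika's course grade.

D

Essays score 52 ≥ 45: minimum met.
Weighted total:
  Practicals 51.5 × 0.07 = 3.605
  Essays 52 × 0.35 = 18.2
  Capstone 62 × 0.48 = 29.76
  Oral exam 81 × 0.1 = 8.1
Sum = 59.665
59.665 is ≥ 59 and < 66 → D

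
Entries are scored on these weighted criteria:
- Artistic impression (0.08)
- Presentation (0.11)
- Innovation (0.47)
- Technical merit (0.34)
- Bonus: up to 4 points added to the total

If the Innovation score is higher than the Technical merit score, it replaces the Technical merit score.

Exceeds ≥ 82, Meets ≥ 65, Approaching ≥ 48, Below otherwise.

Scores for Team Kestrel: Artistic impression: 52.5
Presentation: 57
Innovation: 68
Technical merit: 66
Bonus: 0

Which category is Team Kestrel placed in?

Innovation (68) > Technical merit (66), so Technical merit counts as 68.
Weighted total:
  Artistic impression 52.5 × 0.08 = 4.2
  Presentation 57 × 0.11 = 6.27
  Innovation 68 × 0.47 = 31.96
  Technical merit 68 × 0.34 = 23.12
Sum = 65.55
Bonus: 65.55 + 0 = 65.55
65.55 is ≥ 65 and < 82 → Meets

Meets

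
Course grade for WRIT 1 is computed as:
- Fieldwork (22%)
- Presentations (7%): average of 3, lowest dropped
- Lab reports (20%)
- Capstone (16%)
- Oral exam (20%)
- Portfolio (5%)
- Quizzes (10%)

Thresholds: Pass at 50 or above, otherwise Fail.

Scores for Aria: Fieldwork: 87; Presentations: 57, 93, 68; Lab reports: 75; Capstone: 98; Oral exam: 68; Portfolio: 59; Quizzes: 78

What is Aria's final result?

Pass

Presentations: drop 57 → average of remaining 2 = 161/2 = 80.5
Weighted total:
  Fieldwork 87 × 0.22 = 19.14
  Presentations 80.5 × 0.07 = 5.635
  Lab reports 75 × 0.2 = 15
  Capstone 98 × 0.16 = 15.68
  Oral exam 68 × 0.2 = 13.6
  Portfolio 59 × 0.05 = 2.95
  Quizzes 78 × 0.1 = 7.8
Sum = 79.805
79.805 ≥ 50 → Pass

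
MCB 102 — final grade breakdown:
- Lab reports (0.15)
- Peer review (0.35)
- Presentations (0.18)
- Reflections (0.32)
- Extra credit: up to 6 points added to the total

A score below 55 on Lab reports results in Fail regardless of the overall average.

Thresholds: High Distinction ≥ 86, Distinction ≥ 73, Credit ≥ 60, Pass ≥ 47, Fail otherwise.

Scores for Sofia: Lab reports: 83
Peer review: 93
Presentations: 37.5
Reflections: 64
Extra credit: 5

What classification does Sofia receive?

Distinction

Lab reports score 83 ≥ 55: minimum met.
Weighted total:
  Lab reports 83 × 0.15 = 12.45
  Peer review 93 × 0.35 = 32.55
  Presentations 37.5 × 0.18 = 6.75
  Reflections 64 × 0.32 = 20.48
Sum = 72.23
Extra credit: 72.23 + 5 = 77.23
77.23 is ≥ 73 and < 86 → Distinction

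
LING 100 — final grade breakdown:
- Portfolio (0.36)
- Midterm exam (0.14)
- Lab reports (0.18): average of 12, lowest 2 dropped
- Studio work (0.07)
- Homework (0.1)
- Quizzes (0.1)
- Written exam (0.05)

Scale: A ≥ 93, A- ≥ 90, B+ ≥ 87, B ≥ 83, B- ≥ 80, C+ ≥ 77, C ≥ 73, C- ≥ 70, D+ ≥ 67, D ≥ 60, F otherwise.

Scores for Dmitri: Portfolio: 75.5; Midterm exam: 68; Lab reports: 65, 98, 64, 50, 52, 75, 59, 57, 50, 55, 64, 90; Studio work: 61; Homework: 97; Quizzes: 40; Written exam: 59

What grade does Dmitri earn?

D+

Lab reports: drop 50, 50 → average of remaining 10 = 679/10 = 67.9
Weighted total:
  Portfolio 75.5 × 0.36 = 27.18
  Midterm exam 68 × 0.14 = 9.52
  Lab reports 67.9 × 0.18 = 12.222
  Studio work 61 × 0.07 = 4.27
  Homework 97 × 0.1 = 9.7
  Quizzes 40 × 0.1 = 4
  Written exam 59 × 0.05 = 2.95
Sum = 69.842
69.842 is ≥ 67 and < 70 → D+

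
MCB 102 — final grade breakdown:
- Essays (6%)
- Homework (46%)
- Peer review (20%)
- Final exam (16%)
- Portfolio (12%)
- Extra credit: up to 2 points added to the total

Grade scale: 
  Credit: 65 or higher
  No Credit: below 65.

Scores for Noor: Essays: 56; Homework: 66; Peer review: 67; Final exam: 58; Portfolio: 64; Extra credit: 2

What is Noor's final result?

Weighted total:
  Essays 56 × 0.06 = 3.36
  Homework 66 × 0.46 = 30.36
  Peer review 67 × 0.2 = 13.4
  Final exam 58 × 0.16 = 9.28
  Portfolio 64 × 0.12 = 7.68
Sum = 64.08
Extra credit: 64.08 + 2 = 66.08
66.08 ≥ 65 → Credit

Credit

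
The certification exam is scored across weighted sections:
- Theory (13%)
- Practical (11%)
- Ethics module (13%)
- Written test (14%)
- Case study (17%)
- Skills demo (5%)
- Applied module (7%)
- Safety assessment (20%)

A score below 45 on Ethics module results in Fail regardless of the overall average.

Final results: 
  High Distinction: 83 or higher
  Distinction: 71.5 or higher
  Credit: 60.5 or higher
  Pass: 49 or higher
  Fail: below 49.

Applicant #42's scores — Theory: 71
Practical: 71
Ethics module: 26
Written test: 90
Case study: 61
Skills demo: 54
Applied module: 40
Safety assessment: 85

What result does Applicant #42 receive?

Fail

Ethics module score 26 < 45: minimum not met.
Weighted total:
  Theory 71 × 0.13 = 9.23
  Practical 71 × 0.11 = 7.81
  Ethics module 26 × 0.13 = 3.38
  Written test 90 × 0.14 = 12.6
  Case study 61 × 0.17 = 10.37
  Skills demo 54 × 0.05 = 2.7
  Applied module 40 × 0.07 = 2.8
  Safety assessment 85 × 0.2 = 17
Sum = 65.89
Because the Ethics module minimum was not met, the result is Fail.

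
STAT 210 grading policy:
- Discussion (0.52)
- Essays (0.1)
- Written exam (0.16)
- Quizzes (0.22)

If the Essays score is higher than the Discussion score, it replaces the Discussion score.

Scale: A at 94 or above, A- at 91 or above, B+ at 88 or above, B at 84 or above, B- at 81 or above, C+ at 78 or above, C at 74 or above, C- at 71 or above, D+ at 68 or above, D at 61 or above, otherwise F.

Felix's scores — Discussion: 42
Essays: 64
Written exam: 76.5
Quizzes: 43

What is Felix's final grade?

D

Essays (64) > Discussion (42), so Discussion counts as 64.
Weighted total:
  Discussion 64 × 0.52 = 33.28
  Essays 64 × 0.1 = 6.4
  Written exam 76.5 × 0.16 = 12.24
  Quizzes 43 × 0.22 = 9.46
Sum = 61.38
61.38 is ≥ 61 and < 68 → D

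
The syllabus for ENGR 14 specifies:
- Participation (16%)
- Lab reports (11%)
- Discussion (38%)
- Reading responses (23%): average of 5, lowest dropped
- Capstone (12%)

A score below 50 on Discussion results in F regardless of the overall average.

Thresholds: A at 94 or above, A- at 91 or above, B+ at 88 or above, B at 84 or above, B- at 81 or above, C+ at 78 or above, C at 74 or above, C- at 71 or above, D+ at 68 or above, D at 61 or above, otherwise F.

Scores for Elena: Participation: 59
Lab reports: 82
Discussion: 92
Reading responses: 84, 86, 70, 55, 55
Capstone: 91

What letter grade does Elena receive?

B-

Reading responses: drop 55 → average of remaining 4 = 295/4 = 73.75
Discussion score 92 ≥ 50: minimum met.
Weighted total:
  Participation 59 × 0.16 = 9.44
  Lab reports 82 × 0.11 = 9.02
  Discussion 92 × 0.38 = 34.96
  Reading responses 73.75 × 0.23 = 16.9625
  Capstone 91 × 0.12 = 10.92
Sum = 81.3025
81.3025 is ≥ 81 and < 84 → B-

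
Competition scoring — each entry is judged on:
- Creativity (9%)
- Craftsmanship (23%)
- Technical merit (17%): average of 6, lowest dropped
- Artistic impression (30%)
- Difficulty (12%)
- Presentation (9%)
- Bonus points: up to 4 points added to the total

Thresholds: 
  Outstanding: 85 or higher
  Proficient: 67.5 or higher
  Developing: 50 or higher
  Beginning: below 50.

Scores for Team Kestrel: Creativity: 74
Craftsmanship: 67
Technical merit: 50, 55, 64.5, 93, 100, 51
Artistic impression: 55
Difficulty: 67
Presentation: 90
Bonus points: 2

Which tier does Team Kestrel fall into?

Technical merit: drop 50 → average of remaining 5 = 363.5/5 = 72.7
Weighted total:
  Creativity 74 × 0.09 = 6.66
  Craftsmanship 67 × 0.23 = 15.41
  Technical merit 72.7 × 0.17 = 12.359
  Artistic impression 55 × 0.3 = 16.5
  Difficulty 67 × 0.12 = 8.04
  Presentation 90 × 0.09 = 8.1
Sum = 67.069
Bonus points: 67.069 + 2 = 69.069
69.069 is ≥ 67.5 and < 85 → Proficient

Proficient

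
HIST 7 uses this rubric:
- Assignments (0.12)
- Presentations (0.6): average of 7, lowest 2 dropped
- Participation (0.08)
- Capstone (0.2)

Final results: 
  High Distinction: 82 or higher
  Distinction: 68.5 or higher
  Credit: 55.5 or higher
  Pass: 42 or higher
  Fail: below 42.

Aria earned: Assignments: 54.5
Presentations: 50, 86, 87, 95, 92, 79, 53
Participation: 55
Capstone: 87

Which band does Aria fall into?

Presentations: drop 50, 53 → average of remaining 5 = 439/5 = 87.8
Weighted total:
  Assignments 54.5 × 0.12 = 6.54
  Presentations 87.8 × 0.6 = 52.68
  Participation 55 × 0.08 = 4.4
  Capstone 87 × 0.2 = 17.4
Sum = 81.02
81.02 is ≥ 68.5 and < 82 → Distinction

Distinction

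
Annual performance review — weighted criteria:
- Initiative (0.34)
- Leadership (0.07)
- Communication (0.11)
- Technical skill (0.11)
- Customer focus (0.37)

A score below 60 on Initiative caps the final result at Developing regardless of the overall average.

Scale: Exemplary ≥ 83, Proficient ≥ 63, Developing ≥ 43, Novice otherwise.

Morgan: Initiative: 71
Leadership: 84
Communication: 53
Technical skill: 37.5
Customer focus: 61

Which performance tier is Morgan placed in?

Initiative score 71 ≥ 60: minimum met.
Weighted total:
  Initiative 71 × 0.34 = 24.14
  Leadership 84 × 0.07 = 5.88
  Communication 53 × 0.11 = 5.83
  Technical skill 37.5 × 0.11 = 4.125
  Customer focus 61 × 0.37 = 22.57
Sum = 62.545
62.545 is ≥ 43 and < 63 → Developing

Developing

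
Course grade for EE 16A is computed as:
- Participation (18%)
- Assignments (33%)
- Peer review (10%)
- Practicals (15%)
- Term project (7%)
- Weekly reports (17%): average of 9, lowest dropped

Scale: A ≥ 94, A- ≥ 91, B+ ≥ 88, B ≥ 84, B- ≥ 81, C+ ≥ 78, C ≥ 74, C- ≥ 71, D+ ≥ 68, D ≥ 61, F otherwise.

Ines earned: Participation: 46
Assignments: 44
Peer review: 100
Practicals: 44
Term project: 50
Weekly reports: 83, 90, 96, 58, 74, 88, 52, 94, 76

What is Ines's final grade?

Weekly reports: drop 52 → average of remaining 8 = 659/8 = 82.375
Weighted total:
  Participation 46 × 0.18 = 8.28
  Assignments 44 × 0.33 = 14.52
  Peer review 100 × 0.1 = 10
  Practicals 44 × 0.15 = 6.6
  Term project 50 × 0.07 = 3.5
  Weekly reports 82.375 × 0.17 = 14.00375
Sum = 56.90375
56.90375 < 61 → F

F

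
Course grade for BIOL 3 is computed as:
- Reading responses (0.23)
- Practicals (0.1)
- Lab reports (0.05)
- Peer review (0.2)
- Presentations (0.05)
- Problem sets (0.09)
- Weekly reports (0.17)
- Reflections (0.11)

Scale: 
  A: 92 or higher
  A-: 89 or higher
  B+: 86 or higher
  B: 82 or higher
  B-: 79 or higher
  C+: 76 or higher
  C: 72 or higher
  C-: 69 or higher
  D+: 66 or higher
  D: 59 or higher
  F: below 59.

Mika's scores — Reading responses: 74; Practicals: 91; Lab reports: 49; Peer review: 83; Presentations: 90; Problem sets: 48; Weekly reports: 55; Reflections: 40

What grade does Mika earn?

D+

Weighted total:
  Reading responses 74 × 0.23 = 17.02
  Practicals 91 × 0.1 = 9.1
  Lab reports 49 × 0.05 = 2.45
  Peer review 83 × 0.2 = 16.6
  Presentations 90 × 0.05 = 4.5
  Problem sets 48 × 0.09 = 4.32
  Weekly reports 55 × 0.17 = 9.35
  Reflections 40 × 0.11 = 4.4
Sum = 67.74
67.74 is ≥ 66 and < 69 → D+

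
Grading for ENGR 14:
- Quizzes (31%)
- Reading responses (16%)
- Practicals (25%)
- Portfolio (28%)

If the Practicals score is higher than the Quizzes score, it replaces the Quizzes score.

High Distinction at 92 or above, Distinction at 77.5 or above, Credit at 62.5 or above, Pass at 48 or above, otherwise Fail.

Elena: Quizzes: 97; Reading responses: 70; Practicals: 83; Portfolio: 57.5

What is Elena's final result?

Distinction

Practicals (83) ≤ Quizzes (97), so Quizzes stays at 97.
Weighted total:
  Quizzes 97 × 0.31 = 30.07
  Reading responses 70 × 0.16 = 11.2
  Practicals 83 × 0.25 = 20.75
  Portfolio 57.5 × 0.28 = 16.1
Sum = 78.12
78.12 is ≥ 77.5 and < 92 → Distinction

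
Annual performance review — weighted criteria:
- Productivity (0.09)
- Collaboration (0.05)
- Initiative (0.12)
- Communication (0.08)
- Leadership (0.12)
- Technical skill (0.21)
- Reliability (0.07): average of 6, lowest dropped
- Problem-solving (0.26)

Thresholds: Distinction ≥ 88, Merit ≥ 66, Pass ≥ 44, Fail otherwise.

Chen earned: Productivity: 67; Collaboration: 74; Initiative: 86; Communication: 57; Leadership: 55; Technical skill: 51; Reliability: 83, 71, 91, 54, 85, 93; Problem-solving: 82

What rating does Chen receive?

Reliability: drop 54 → average of remaining 5 = 423/5 = 84.6
Weighted total:
  Productivity 67 × 0.09 = 6.03
  Collaboration 74 × 0.05 = 3.7
  Initiative 86 × 0.12 = 10.32
  Communication 57 × 0.08 = 4.56
  Leadership 55 × 0.12 = 6.6
  Technical skill 51 × 0.21 = 10.71
  Reliability 84.6 × 0.07 = 5.922
  Problem-solving 82 × 0.26 = 21.32
Sum = 69.162
69.162 is ≥ 66 and < 88 → Merit

Merit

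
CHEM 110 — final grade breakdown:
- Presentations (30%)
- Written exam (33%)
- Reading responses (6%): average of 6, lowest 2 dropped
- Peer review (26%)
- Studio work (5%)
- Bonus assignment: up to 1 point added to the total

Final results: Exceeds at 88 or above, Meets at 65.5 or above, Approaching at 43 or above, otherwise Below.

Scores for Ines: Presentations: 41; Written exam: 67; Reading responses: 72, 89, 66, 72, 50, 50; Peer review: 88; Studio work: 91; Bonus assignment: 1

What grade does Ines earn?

Meets

Reading responses: drop 50, 50 → average of remaining 4 = 299/4 = 74.75
Weighted total:
  Presentations 41 × 0.3 = 12.3
  Written exam 67 × 0.33 = 22.11
  Reading responses 74.75 × 0.06 = 4.485
  Peer review 88 × 0.26 = 22.88
  Studio work 91 × 0.05 = 4.55
Sum = 66.325
Bonus assignment: 66.325 + 1 = 67.325
67.325 is ≥ 65.5 and < 88 → Meets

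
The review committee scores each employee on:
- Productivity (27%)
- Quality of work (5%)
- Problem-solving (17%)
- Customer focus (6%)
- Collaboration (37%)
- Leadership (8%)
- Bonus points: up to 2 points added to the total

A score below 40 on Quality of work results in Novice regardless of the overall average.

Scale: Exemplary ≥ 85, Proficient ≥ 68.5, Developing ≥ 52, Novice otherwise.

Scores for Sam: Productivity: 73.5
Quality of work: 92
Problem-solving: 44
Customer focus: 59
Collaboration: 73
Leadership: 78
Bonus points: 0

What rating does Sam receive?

Quality of work score 92 ≥ 40: minimum met.
Weighted total:
  Productivity 73.5 × 0.27 = 19.845
  Quality of work 92 × 0.05 = 4.6
  Problem-solving 44 × 0.17 = 7.48
  Customer focus 59 × 0.06 = 3.54
  Collaboration 73 × 0.37 = 27.01
  Leadership 78 × 0.08 = 6.24
Sum = 68.715
Bonus points: 68.715 + 0 = 68.715
68.715 is ≥ 68.5 and < 85 → Proficient

Proficient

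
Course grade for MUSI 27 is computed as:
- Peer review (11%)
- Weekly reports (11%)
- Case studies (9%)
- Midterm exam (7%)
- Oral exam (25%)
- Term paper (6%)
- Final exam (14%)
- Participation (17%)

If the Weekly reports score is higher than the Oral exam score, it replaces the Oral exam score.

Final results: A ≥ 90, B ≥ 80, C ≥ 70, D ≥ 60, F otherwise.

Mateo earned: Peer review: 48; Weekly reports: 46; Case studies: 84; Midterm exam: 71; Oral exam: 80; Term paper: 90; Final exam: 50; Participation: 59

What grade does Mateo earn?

Weekly reports (46) ≤ Oral exam (80), so Oral exam stays at 80.
Weighted total:
  Peer review 48 × 0.11 = 5.28
  Weekly reports 46 × 0.11 = 5.06
  Case studies 84 × 0.09 = 7.56
  Midterm exam 71 × 0.07 = 4.97
  Oral exam 80 × 0.25 = 20
  Term paper 90 × 0.06 = 5.4
  Final exam 50 × 0.14 = 7
  Participation 59 × 0.17 = 10.03
Sum = 65.3
65.3 is ≥ 60 and < 70 → D

D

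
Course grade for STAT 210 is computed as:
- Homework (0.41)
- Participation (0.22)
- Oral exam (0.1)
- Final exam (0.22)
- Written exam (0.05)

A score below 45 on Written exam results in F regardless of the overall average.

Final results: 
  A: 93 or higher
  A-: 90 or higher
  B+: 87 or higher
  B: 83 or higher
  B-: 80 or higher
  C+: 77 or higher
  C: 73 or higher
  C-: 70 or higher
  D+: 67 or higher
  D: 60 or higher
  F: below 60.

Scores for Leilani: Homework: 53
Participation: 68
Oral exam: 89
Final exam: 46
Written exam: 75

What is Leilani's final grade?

Written exam score 75 ≥ 45: minimum met.
Weighted total:
  Homework 53 × 0.41 = 21.73
  Participation 68 × 0.22 = 14.96
  Oral exam 89 × 0.1 = 8.9
  Final exam 46 × 0.22 = 10.12
  Written exam 75 × 0.05 = 3.75
Sum = 59.46
59.46 < 60 → F

F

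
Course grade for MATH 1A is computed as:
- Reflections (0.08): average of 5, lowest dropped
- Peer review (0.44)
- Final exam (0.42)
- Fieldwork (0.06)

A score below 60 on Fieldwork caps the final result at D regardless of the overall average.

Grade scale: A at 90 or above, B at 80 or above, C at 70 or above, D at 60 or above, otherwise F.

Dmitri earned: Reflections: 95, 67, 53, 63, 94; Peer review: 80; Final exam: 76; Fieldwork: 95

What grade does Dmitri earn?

C

Reflections: drop 53 → average of remaining 4 = 319/4 = 79.75
Fieldwork score 95 ≥ 60: minimum met.
Weighted total:
  Reflections 79.75 × 0.08 = 6.38
  Peer review 80 × 0.44 = 35.2
  Final exam 76 × 0.42 = 31.92
  Fieldwork 95 × 0.06 = 5.7
Sum = 79.2
79.2 is ≥ 70 and < 80 → C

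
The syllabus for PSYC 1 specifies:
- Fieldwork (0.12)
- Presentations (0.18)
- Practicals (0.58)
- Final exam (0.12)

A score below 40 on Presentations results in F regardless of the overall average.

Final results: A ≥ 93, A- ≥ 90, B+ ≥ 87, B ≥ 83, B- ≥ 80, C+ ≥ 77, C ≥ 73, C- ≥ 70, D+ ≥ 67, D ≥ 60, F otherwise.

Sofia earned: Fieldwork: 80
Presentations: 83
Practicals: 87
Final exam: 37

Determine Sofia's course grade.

Presentations score 83 ≥ 40: minimum met.
Weighted total:
  Fieldwork 80 × 0.12 = 9.6
  Presentations 83 × 0.18 = 14.94
  Practicals 87 × 0.58 = 50.46
  Final exam 37 × 0.12 = 4.44
Sum = 79.44
79.44 is ≥ 77 and < 80 → C+

C+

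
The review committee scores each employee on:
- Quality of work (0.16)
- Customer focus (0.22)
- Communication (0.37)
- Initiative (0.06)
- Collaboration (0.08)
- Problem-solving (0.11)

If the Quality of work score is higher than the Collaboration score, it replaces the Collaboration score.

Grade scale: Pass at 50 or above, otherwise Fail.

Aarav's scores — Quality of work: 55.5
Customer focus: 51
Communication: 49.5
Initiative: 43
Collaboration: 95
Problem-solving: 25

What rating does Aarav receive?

Quality of work (55.5) ≤ Collaboration (95), so Collaboration stays at 95.
Weighted total:
  Quality of work 55.5 × 0.16 = 8.88
  Customer focus 51 × 0.22 = 11.22
  Communication 49.5 × 0.37 = 18.315
  Initiative 43 × 0.06 = 2.58
  Collaboration 95 × 0.08 = 7.6
  Problem-solving 25 × 0.11 = 2.75
Sum = 51.345
51.345 ≥ 50 → Pass

Pass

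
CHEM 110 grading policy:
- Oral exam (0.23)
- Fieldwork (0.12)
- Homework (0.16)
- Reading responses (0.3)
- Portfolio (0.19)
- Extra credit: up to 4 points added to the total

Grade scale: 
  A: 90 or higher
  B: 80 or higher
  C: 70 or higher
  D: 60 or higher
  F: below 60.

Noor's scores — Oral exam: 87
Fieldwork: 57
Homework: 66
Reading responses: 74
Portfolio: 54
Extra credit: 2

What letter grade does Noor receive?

Weighted total:
  Oral exam 87 × 0.23 = 20.01
  Fieldwork 57 × 0.12 = 6.84
  Homework 66 × 0.16 = 10.56
  Reading responses 74 × 0.3 = 22.2
  Portfolio 54 × 0.19 = 10.26
Sum = 69.87
Extra credit: 69.87 + 2 = 71.87
71.87 is ≥ 70 and < 80 → C

C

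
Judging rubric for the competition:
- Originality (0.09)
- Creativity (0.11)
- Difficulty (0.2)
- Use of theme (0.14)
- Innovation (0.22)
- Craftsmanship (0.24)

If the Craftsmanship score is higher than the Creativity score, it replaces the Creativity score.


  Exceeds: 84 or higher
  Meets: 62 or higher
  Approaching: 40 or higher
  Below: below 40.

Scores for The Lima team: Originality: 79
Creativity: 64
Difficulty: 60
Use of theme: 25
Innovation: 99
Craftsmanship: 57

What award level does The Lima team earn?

Craftsmanship (57) ≤ Creativity (64), so Creativity stays at 64.
Weighted total:
  Originality 79 × 0.09 = 7.11
  Creativity 64 × 0.11 = 7.04
  Difficulty 60 × 0.2 = 12
  Use of theme 25 × 0.14 = 3.5
  Innovation 99 × 0.22 = 21.78
  Craftsmanship 57 × 0.24 = 13.68
Sum = 65.11
65.11 is ≥ 62 and < 84 → Meets

Meets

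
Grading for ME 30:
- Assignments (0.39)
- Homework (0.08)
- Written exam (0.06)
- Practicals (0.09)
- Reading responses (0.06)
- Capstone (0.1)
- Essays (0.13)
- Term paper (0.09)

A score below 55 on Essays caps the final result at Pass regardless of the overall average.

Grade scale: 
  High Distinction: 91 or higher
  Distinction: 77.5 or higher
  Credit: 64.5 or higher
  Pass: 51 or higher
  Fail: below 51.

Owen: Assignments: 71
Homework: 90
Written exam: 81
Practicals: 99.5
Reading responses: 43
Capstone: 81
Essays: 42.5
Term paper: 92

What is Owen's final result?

Pass

Essays score 42.5 < 55: minimum not met.
Weighted total:
  Assignments 71 × 0.39 = 27.69
  Homework 90 × 0.08 = 7.2
  Written exam 81 × 0.06 = 4.86
  Practicals 99.5 × 0.09 = 8.955
  Reading responses 43 × 0.06 = 2.58
  Capstone 81 × 0.1 = 8.1
  Essays 42.5 × 0.13 = 5.525
  Term paper 92 × 0.09 = 8.28
Sum = 73.19
73.19 would be Credit; cap at Pass applies → Pass.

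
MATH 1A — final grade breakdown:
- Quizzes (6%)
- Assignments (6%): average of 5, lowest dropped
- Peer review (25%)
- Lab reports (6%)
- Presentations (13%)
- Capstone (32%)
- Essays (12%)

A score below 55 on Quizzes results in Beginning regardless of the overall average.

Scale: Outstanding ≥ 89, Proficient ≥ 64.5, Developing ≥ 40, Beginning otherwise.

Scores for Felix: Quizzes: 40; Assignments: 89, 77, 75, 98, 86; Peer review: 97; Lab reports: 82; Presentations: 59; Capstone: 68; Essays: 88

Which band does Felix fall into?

Beginning

Assignments: drop 75 → average of remaining 4 = 350/4 = 87.5
Quizzes score 40 < 55: minimum not met.
Weighted total:
  Quizzes 40 × 0.06 = 2.4
  Assignments 87.5 × 0.06 = 5.25
  Peer review 97 × 0.25 = 24.25
  Lab reports 82 × 0.06 = 4.92
  Presentations 59 × 0.13 = 7.67
  Capstone 68 × 0.32 = 21.76
  Essays 88 × 0.12 = 10.56
Sum = 76.81
Because the Quizzes minimum was not met, the result is Beginning.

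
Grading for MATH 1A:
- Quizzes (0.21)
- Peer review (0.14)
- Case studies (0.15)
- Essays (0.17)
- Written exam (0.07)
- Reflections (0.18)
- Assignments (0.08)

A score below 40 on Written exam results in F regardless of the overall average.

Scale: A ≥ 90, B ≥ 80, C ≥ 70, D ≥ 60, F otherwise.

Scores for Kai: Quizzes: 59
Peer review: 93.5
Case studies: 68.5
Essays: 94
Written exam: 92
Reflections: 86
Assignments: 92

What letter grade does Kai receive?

B

Written exam score 92 ≥ 40: minimum met.
Weighted total:
  Quizzes 59 × 0.21 = 12.39
  Peer review 93.5 × 0.14 = 13.09
  Case studies 68.5 × 0.15 = 10.275
  Essays 94 × 0.17 = 15.98
  Written exam 92 × 0.07 = 6.44
  Reflections 86 × 0.18 = 15.48
  Assignments 92 × 0.08 = 7.36
Sum = 81.015
81.015 is ≥ 80 and < 90 → B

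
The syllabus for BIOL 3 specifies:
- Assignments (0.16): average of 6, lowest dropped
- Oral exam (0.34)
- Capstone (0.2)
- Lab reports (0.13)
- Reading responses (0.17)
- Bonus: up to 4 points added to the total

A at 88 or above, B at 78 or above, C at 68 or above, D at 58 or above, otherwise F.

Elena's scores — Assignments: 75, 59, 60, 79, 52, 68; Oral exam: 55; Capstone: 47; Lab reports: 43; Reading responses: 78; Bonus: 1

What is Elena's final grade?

D

Assignments: drop 52 → average of remaining 5 = 341/5 = 68.2
Weighted total:
  Assignments 68.2 × 0.16 = 10.912
  Oral exam 55 × 0.34 = 18.7
  Capstone 47 × 0.2 = 9.4
  Lab reports 43 × 0.13 = 5.59
  Reading responses 78 × 0.17 = 13.26
Sum = 57.862
Bonus: 57.862 + 1 = 58.862
58.862 is ≥ 58 and < 68 → D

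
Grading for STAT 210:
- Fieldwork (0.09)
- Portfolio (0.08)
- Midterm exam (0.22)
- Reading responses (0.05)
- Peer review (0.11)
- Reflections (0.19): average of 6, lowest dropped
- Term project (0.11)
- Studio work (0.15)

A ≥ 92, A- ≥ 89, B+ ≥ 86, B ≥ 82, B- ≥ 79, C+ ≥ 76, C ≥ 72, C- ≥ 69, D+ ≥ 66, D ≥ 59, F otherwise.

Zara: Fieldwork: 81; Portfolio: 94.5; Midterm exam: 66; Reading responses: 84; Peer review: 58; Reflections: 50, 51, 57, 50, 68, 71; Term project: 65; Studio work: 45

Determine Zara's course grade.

D

Reflections: drop 50 → average of remaining 5 = 297/5 = 59.4
Weighted total:
  Fieldwork 81 × 0.09 = 7.29
  Portfolio 94.5 × 0.08 = 7.56
  Midterm exam 66 × 0.22 = 14.52
  Reading responses 84 × 0.05 = 4.2
  Peer review 58 × 0.11 = 6.38
  Reflections 59.4 × 0.19 = 11.286
  Term project 65 × 0.11 = 7.15
  Studio work 45 × 0.15 = 6.75
Sum = 65.136
65.136 is ≥ 59 and < 66 → D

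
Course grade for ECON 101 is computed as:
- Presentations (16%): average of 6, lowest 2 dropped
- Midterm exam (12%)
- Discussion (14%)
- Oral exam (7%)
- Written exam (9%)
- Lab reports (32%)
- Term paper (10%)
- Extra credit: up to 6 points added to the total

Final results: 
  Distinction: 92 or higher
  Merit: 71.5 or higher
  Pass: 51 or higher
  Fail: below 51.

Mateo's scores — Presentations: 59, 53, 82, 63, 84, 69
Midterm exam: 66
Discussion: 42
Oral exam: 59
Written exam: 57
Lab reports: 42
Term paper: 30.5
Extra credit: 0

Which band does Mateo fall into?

Presentations: drop 53, 59 → average of remaining 4 = 298/4 = 74.5
Weighted total:
  Presentations 74.5 × 0.16 = 11.92
  Midterm exam 66 × 0.12 = 7.92
  Discussion 42 × 0.14 = 5.88
  Oral exam 59 × 0.07 = 4.13
  Written exam 57 × 0.09 = 5.13
  Lab reports 42 × 0.32 = 13.44
  Term paper 30.5 × 0.1 = 3.05
Sum = 51.47
Extra credit: 51.47 + 0 = 51.47
51.47 is ≥ 51 and < 71.5 → Pass

Pass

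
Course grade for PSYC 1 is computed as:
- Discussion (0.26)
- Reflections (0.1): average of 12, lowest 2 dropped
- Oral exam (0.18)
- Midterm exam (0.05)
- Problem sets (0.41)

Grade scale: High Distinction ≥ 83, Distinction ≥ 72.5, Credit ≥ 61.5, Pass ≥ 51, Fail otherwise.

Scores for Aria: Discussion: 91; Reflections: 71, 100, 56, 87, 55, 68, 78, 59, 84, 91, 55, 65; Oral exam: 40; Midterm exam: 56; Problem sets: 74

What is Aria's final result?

Credit

Reflections: drop 55, 55 → average of remaining 10 = 759/10 = 75.9
Weighted total:
  Discussion 91 × 0.26 = 23.66
  Reflections 75.9 × 0.1 = 7.59
  Oral exam 40 × 0.18 = 7.2
  Midterm exam 56 × 0.05 = 2.8
  Problem sets 74 × 0.41 = 30.34
Sum = 71.59
71.59 is ≥ 61.5 and < 72.5 → Credit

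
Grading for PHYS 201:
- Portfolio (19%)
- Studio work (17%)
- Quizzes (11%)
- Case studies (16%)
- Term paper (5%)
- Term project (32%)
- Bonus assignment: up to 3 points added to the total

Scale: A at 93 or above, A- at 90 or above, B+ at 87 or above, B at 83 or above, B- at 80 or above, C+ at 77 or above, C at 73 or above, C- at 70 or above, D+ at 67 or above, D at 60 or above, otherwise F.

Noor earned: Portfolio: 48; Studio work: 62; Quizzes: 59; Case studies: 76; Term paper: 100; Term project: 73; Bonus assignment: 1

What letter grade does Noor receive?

Weighted total:
  Portfolio 48 × 0.19 = 9.12
  Studio work 62 × 0.17 = 10.54
  Quizzes 59 × 0.11 = 6.49
  Case studies 76 × 0.16 = 12.16
  Term paper 100 × 0.05 = 5
  Term project 73 × 0.32 = 23.36
Sum = 66.67
Bonus assignment: 66.67 + 1 = 67.67
67.67 is ≥ 67 and < 70 → D+

D+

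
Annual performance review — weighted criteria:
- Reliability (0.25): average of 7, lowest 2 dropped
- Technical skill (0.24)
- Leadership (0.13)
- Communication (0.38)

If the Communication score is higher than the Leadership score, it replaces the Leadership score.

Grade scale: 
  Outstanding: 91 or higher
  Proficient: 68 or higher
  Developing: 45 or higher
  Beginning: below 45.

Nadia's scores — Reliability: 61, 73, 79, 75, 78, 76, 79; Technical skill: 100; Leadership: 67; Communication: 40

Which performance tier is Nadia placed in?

Developing

Reliability: drop 61, 73 → average of remaining 5 = 387/5 = 77.4
Communication (40) ≤ Leadership (67), so Leadership stays at 67.
Weighted total:
  Reliability 77.4 × 0.25 = 19.35
  Technical skill 100 × 0.24 = 24
  Leadership 67 × 0.13 = 8.71
  Communication 40 × 0.38 = 15.2
Sum = 67.26
67.26 is ≥ 45 and < 68 → Developing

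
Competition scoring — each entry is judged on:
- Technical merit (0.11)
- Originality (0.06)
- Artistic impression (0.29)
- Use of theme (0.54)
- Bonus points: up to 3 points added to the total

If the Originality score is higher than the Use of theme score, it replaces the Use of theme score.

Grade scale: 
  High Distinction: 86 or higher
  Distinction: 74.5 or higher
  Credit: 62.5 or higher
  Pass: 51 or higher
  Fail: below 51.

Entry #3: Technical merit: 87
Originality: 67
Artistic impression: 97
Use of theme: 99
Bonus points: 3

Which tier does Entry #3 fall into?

Originality (67) ≤ Use of theme (99), so Use of theme stays at 99.
Weighted total:
  Technical merit 87 × 0.11 = 9.57
  Originality 67 × 0.06 = 4.02
  Artistic impression 97 × 0.29 = 28.13
  Use of theme 99 × 0.54 = 53.46
Sum = 95.18
Bonus points: 95.18 + 3 = 98.18
98.18 ≥ 86 → High Distinction

High Distinction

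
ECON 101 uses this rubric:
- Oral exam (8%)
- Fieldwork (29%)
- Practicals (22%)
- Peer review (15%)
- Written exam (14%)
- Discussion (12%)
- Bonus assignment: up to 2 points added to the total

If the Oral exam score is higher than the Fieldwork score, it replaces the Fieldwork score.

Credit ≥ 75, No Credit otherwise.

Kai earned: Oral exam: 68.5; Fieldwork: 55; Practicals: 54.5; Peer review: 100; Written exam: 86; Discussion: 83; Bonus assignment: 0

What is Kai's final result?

No Credit

Oral exam (68.5) > Fieldwork (55), so Fieldwork counts as 68.5.
Weighted total:
  Oral exam 68.5 × 0.08 = 5.48
  Fieldwork 68.5 × 0.29 = 19.865
  Practicals 54.5 × 0.22 = 11.99
  Peer review 100 × 0.15 = 15
  Written exam 86 × 0.14 = 12.04
  Discussion 83 × 0.12 = 9.96
Sum = 74.335
Bonus assignment: 74.335 + 0 = 74.335
74.335 < 75 → No Credit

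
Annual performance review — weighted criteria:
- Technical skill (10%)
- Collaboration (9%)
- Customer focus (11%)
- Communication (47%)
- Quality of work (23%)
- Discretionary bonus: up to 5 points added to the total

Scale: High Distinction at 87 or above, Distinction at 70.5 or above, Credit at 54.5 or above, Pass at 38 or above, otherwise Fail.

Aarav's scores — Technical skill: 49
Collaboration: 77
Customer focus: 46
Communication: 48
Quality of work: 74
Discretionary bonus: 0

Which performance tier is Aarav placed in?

Credit

Weighted total:
  Technical skill 49 × 0.1 = 4.9
  Collaboration 77 × 0.09 = 6.93
  Customer focus 46 × 0.11 = 5.06
  Communication 48 × 0.47 = 22.56
  Quality of work 74 × 0.23 = 17.02
Sum = 56.47
Discretionary bonus: 56.47 + 0 = 56.47
56.47 is ≥ 54.5 and < 70.5 → Credit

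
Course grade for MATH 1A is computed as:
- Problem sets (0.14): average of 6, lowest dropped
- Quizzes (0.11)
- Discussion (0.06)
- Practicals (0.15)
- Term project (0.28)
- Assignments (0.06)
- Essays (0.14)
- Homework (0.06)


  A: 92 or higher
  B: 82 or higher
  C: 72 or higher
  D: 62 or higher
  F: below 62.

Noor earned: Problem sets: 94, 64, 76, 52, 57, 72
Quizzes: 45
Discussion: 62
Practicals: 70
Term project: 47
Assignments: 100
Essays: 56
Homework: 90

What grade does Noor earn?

Problem sets: drop 52 → average of remaining 5 = 363/5 = 72.6
Weighted total:
  Problem sets 72.6 × 0.14 = 10.164
  Quizzes 45 × 0.11 = 4.95
  Discussion 62 × 0.06 = 3.72
  Practicals 70 × 0.15 = 10.5
  Term project 47 × 0.28 = 13.16
  Assignments 100 × 0.06 = 6
  Essays 56 × 0.14 = 7.84
  Homework 90 × 0.06 = 5.4
Sum = 61.734
61.734 < 62 → F

F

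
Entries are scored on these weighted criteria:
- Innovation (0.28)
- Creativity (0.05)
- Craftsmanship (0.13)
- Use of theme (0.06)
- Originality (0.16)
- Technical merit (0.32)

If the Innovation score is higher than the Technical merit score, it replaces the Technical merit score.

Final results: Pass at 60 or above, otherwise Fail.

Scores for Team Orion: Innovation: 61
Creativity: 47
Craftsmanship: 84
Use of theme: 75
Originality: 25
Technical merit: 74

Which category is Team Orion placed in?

Innovation (61) ≤ Technical merit (74), so Technical merit stays at 74.
Weighted total:
  Innovation 61 × 0.28 = 17.08
  Creativity 47 × 0.05 = 2.35
  Craftsmanship 84 × 0.13 = 10.92
  Use of theme 75 × 0.06 = 4.5
  Originality 25 × 0.16 = 4
  Technical merit 74 × 0.32 = 23.68
Sum = 62.53
62.53 ≥ 60 → Pass

Pass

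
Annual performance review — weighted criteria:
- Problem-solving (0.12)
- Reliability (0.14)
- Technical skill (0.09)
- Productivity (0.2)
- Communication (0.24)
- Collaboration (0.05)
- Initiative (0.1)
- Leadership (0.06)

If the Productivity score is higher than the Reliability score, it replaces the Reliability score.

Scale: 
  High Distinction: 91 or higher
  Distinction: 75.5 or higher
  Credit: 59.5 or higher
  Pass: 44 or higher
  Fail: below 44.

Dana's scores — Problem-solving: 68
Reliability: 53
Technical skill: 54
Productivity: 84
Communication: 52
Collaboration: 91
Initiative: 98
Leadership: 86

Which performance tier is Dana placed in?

Credit

Productivity (84) > Reliability (53), so Reliability counts as 84.
Weighted total:
  Problem-solving 68 × 0.12 = 8.16
  Reliability 84 × 0.14 = 11.76
  Technical skill 54 × 0.09 = 4.86
  Productivity 84 × 0.2 = 16.8
  Communication 52 × 0.24 = 12.48
  Collaboration 91 × 0.05 = 4.55
  Initiative 98 × 0.1 = 9.8
  Leadership 86 × 0.06 = 5.16
Sum = 73.57
73.57 is ≥ 59.5 and < 75.5 → Credit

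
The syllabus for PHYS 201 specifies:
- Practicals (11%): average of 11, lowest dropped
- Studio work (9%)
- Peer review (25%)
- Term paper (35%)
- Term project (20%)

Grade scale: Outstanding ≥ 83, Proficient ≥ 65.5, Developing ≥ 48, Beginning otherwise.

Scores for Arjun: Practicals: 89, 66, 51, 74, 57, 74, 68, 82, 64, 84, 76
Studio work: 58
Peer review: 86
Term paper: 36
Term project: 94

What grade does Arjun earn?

Proficient

Practicals: drop 51 → average of remaining 10 = 734/10 = 73.4
Weighted total:
  Practicals 73.4 × 0.11 = 8.074
  Studio work 58 × 0.09 = 5.22
  Peer review 86 × 0.25 = 21.5
  Term paper 36 × 0.35 = 12.6
  Term project 94 × 0.2 = 18.8
Sum = 66.194
66.194 is ≥ 65.5 and < 83 → Proficient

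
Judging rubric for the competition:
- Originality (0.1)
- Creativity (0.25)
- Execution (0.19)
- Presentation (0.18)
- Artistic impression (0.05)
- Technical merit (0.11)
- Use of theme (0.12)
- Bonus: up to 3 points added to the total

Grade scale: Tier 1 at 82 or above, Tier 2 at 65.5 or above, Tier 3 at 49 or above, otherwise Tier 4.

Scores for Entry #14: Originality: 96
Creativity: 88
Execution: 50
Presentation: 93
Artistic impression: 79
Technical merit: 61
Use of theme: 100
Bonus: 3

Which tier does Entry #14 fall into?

Tier 1

Weighted total:
  Originality 96 × 0.1 = 9.6
  Creativity 88 × 0.25 = 22
  Execution 50 × 0.19 = 9.5
  Presentation 93 × 0.18 = 16.74
  Artistic impression 79 × 0.05 = 3.95
  Technical merit 61 × 0.11 = 6.71
  Use of theme 100 × 0.12 = 12
Sum = 80.5
Bonus: 80.5 + 3 = 83.5
83.5 ≥ 82 → Tier 1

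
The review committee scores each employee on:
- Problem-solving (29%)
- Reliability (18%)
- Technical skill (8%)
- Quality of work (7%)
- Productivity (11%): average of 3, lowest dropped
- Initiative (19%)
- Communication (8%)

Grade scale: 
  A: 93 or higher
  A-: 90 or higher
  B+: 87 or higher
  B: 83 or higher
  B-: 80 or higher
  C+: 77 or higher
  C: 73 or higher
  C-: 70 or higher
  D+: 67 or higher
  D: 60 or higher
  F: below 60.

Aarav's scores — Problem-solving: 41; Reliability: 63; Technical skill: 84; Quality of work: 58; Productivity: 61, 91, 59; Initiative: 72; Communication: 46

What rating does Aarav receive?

F

Productivity: drop 59 → average of remaining 2 = 152/2 = 76
Weighted total:
  Problem-solving 41 × 0.29 = 11.89
  Reliability 63 × 0.18 = 11.34
  Technical skill 84 × 0.08 = 6.72
  Quality of work 58 × 0.07 = 4.06
  Productivity 76 × 0.11 = 8.36
  Initiative 72 × 0.19 = 13.68
  Communication 46 × 0.08 = 3.68
Sum = 59.73
59.73 < 60 → F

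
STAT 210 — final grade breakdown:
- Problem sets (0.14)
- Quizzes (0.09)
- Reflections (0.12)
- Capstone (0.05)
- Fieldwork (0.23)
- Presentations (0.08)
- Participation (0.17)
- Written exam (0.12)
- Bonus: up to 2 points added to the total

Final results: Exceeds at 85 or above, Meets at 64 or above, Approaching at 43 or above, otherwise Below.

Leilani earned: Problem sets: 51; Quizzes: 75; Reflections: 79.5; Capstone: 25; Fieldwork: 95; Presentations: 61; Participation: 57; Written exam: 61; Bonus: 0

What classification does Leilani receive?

Weighted total:
  Problem sets 51 × 0.14 = 7.14
  Quizzes 75 × 0.09 = 6.75
  Reflections 79.5 × 0.12 = 9.54
  Capstone 25 × 0.05 = 1.25
  Fieldwork 95 × 0.23 = 21.85
  Presentations 61 × 0.08 = 4.88
  Participation 57 × 0.17 = 9.69
  Written exam 61 × 0.12 = 7.32
Sum = 68.42
Bonus: 68.42 + 0 = 68.42
68.42 is ≥ 64 and < 85 → Meets

Meets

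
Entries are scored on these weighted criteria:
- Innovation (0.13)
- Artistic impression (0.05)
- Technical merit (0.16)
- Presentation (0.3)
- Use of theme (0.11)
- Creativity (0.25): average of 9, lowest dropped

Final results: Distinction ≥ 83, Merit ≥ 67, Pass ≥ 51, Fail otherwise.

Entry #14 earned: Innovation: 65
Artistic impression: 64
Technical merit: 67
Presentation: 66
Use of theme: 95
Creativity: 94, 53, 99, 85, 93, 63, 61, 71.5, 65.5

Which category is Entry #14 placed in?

Creativity: drop 53 → average of remaining 8 = 632/8 = 79
Weighted total:
  Innovation 65 × 0.13 = 8.45
  Artistic impression 64 × 0.05 = 3.2
  Technical merit 67 × 0.16 = 10.72
  Presentation 66 × 0.3 = 19.8
  Use of theme 95 × 0.11 = 10.45
  Creativity 79 × 0.25 = 19.75
Sum = 72.37
72.37 is ≥ 67 and < 83 → Merit

Merit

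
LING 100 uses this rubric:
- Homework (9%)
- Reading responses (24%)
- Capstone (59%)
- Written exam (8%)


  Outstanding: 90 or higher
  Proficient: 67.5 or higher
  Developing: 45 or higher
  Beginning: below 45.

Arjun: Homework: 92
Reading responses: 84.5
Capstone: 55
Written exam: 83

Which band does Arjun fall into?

Proficient

Weighted total:
  Homework 92 × 0.09 = 8.28
  Reading responses 84.5 × 0.24 = 20.28
  Capstone 55 × 0.59 = 32.45
  Written exam 83 × 0.08 = 6.64
Sum = 67.65
67.65 is ≥ 67.5 and < 90 → Proficient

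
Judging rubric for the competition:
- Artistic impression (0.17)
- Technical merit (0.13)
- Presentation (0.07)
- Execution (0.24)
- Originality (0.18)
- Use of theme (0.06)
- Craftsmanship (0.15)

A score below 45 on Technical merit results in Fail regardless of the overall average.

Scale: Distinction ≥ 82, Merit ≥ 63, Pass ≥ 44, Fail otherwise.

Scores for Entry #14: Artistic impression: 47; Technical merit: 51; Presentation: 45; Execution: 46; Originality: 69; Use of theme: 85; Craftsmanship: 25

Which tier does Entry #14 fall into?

Technical merit score 51 ≥ 45: minimum met.
Weighted total:
  Artistic impression 47 × 0.17 = 7.99
  Technical merit 51 × 0.13 = 6.63
  Presentation 45 × 0.07 = 3.15
  Execution 46 × 0.24 = 11.04
  Originality 69 × 0.18 = 12.42
  Use of theme 85 × 0.06 = 5.1
  Craftsmanship 25 × 0.15 = 3.75
Sum = 50.08
50.08 is ≥ 44 and < 63 → Pass

Pass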